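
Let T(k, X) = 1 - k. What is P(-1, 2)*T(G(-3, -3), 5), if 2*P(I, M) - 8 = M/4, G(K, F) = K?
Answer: 17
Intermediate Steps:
P(I, M) = 4 + M/8 (P(I, M) = 4 + (M/4)/2 = 4 + M/8)
P(-1, 2)*T(G(-3, -3), 5) = (4 + (⅛)*2)*(1 - 1*(-3)) = (4 + ¼)*(1 + 3) = (17/4)*4 = 17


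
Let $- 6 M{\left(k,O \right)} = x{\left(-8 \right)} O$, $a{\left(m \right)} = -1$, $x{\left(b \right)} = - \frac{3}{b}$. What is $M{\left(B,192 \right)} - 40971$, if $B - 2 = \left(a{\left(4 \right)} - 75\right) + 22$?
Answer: $-40983$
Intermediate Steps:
$B = -52$ ($B = 2 + \left(\left(-1 - 75\right) + 22\right) = 2 + \left(-76 + 22\right) = 2 - 54 = -52$)
$M{\left(k,O \right)} = - \frac{O}{16}$ ($M{\left(k,O \right)} = - \frac{- \frac{3}{-8} O}{6} = - \frac{\left(-3\right) \left(- \frac{1}{8}\right) O}{6} = - \frac{\frac{3}{8} O}{6} = - \frac{O}{16}$)
$M{\left(B,192 \right)} - 40971 = \left(- \frac{1}{16}\right) 192 - 40971 = -12 - 40971 = -40983$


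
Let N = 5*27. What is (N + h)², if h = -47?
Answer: 7744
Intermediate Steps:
N = 135
(N + h)² = (135 - 47)² = 88² = 7744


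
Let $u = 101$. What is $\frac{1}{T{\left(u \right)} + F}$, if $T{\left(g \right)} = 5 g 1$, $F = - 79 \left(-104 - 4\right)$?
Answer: $\frac{1}{9037} \approx 0.00011066$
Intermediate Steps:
$F = 8532$ ($F = \left(-79\right) \left(-108\right) = 8532$)
$T{\left(g \right)} = 5 g$
$\frac{1}{T{\left(u \right)} + F} = \frac{1}{5 \cdot 101 + 8532} = \frac{1}{505 + 8532} = \frac{1}{9037}$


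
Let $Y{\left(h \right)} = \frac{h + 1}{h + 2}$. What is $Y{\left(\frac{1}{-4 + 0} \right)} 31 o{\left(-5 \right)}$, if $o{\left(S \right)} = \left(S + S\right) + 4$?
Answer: $- \frac{558}{7} \approx -79.714$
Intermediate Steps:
$o{\left(S \right)} = 4 + 2 S$ ($o{\left(S \right)} = 2 S + 4 = 4 + 2 S$)
$Y{\left(h \right)} = \frac{1 + h}{2 + h}$
$Y{\left(\frac{1}{-4 + 0} \right)} 31 o{\left(-5 \right)} = \frac{1 + \frac{1}{-4 + 0}}{2 + \frac{1}{-4 + 0}} \cdot 31 \left(4 + 2 \left(-5\right)\right) = \frac{1 + \frac{1}{-4}}{2 + \frac{1}{-4}} \cdot 31 \left(4 - 10\right) = \frac{1 - \frac{1}{4}}{2 - \frac{1}{4}} \cdot 31 \left(-6\right) = \frac{1}{\frac{7}{4}} \cdot \frac{3}{4} \cdot 31 \left(-6\right) = \frac{4}{7} \cdot \frac{3}{4} \cdot 31 \left(-6\right) = \frac{3}{7} \cdot 31 \left(-6\right) = \frac{93}{7} \left(-6\right) = - \frac{558}{7}$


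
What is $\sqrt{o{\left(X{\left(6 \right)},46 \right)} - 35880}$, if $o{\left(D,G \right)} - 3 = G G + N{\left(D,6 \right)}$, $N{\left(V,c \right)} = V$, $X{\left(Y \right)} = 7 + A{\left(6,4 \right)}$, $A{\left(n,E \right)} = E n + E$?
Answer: $i \sqrt{33726} \approx 183.65 i$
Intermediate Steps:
$A{\left(n,E \right)} = E + E n$
$X{\left(Y \right)} = 35$ ($X{\left(Y \right)} = 7 + 4 \left(1 + 6\right) = 7 + 4 \cdot 7 = 7 + 28 = 35$)
$o{\left(D,G \right)} = 3 + D + G^{2}$ ($o{\left(D,G \right)} = 3 + \left(G G + D\right) = 3 + \left(G^{2} + D\right) = 3 + \left(D + G^{2}\right) = 3 + D + G^{2}$)
$\sqrt{o{\left(X{\left(6 \right)},46 \right)} - 35880} = \sqrt{\left(3 + 35 + 46^{2}\right) - 35880} = \sqrt{\left(3 + 35 + 2116\right) - 35880} = \sqrt{2154 - 35880} = \sqrt{-33726} = i \sqrt{33726}$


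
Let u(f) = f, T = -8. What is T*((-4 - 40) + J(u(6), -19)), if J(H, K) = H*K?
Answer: 1264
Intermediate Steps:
T*((-4 - 40) + J(u(6), -19)) = -8*((-4 - 40) + 6*(-19)) = -8*(-44 - 114) = -8*(-158) = 1264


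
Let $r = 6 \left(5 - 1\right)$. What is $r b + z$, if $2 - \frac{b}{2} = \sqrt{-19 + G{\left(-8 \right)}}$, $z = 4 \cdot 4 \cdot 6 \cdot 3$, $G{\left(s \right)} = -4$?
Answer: $384 - 48 i \sqrt{23} \approx 384.0 - 230.2 i$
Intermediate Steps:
$z = 288$ ($z = 16 \cdot 6 \cdot 3 = 96 \cdot 3 = 288$)
$r = 24$ ($r = 6 \cdot 4 = 24$)
$b = 4 - 2 i \sqrt{23}$ ($b = 4 - 2 \sqrt{-19 - 4} = 4 - 2 \sqrt{-23} = 4 - 2 i \sqrt{23} \approx 4.0 - 9.5917 i$)
$r b + z = 24 \left(4 - 2 i \sqrt{23}\right) + 288 = \left(96 - 48 i \sqrt{23}\right) + 288 = 384 - 48 i \sqrt{23}$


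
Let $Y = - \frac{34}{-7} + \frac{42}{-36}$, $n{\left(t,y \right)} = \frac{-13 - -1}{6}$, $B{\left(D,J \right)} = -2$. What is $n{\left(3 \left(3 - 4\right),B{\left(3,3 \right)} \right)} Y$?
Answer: $- \frac{155}{21} \approx -7.381$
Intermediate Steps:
$n{\left(t,y \right)} = -2$ ($n{\left(t,y \right)} = \left(-13 + 1\right) \frac{1}{6} = \left(-12\right) \frac{1}{6} = -2$)
$Y = \frac{155}{42}$ ($Y = \left(-34\right) \left(- \frac{1}{7}\right) + 42 \left(- \frac{1}{36}\right) = \frac{34}{7} - \frac{7}{6} = \frac{155}{42} \approx 3.6905$)
$n{\left(3 \left(3 - 4\right),B{\left(3,3 \right)} \right)} Y = \left(-2\right) \frac{155}{42} = - \frac{155}{21}$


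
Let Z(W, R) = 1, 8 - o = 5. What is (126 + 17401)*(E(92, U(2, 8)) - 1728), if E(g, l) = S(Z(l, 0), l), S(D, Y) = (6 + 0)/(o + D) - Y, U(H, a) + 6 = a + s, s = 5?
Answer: -60766109/2 ≈ -3.0383e+7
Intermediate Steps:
o = 3 (o = 8 - 1*5 = 8 - 5 = 3)
U(H, a) = -1 + a (U(H, a) = -6 + (a + 5) = -6 + (5 + a) = -1 + a)
S(D, Y) = -Y + 6/(3 + D) (S(D, Y) = (6 + 0)/(3 + D) - Y = 6/(3 + D) - Y = -Y + 6/(3 + D))
E(g, l) = 3/2 - l (E(g, l) = (6 - 3*l - 1*1*l)/(3 + 1) = (6 - 3*l - l)/4 = (6 - 4*l)/4 = 3/2 - l)
(126 + 17401)*(E(92, U(2, 8)) - 1728) = (126 + 17401)*((3/2 - (-1 + 8)) - 1728) = 17527*((3/2 - 1*7) - 1728) = 17527*((3/2 - 7) - 1728) = 17527*(-11/2 - 1728) = 17527*(-3467/2) = -60766109/2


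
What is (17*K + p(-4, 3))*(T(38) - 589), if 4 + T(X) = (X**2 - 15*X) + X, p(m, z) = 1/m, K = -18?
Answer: -390775/4 ≈ -97694.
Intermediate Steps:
T(X) = -4 + X**2 - 14*X (T(X) = -4 + ((X**2 - 15*X) + X) = -4 + (X**2 - 14*X) = -4 + X**2 - 14*X)
(17*K + p(-4, 3))*(T(38) - 589) = (17*(-18) + 1/(-4))*((-4 + 38**2 - 14*38) - 589) = (-306 - 1/4)*((-4 + 1444 - 532) - 589) = -1225*(908 - 589)/4 = -1225/4*319 = -390775/4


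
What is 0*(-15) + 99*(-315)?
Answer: -31185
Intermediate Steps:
0*(-15) + 99*(-315) = 0 - 31185 = -31185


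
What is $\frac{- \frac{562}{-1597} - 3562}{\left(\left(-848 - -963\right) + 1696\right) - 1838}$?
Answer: $\frac{1895984}{14373} \approx 131.91$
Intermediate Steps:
$\frac{- \frac{562}{-1597} - 3562}{\left(\left(-848 - -963\right) + 1696\right) - 1838} = \frac{\left(-562\right) \left(- \frac{1}{1597}\right) - 3562}{\left(\left(-848 + 963\right) + 1696\right) - 1838} = \frac{\frac{562}{1597} - 3562}{\left(115 + 1696\right) - 1838} = - \frac{5687952}{1597 \left(1811 - 1838\right)} = - \frac{5687952}{1597 \left(-27\right)} = \left(- \frac{5687952}{1597}\right) \left(- \frac{1}{27}\right) = \frac{1895984}{14373}$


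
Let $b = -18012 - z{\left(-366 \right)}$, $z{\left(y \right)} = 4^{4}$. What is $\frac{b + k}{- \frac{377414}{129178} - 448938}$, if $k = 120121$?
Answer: $- \frac{6578583417}{28996645189} \approx -0.22687$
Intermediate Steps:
$z{\left(y \right)} = 256$
$b = -18268$ ($b = -18012 - 256 = -18268$)
$\frac{b + k}{- \frac{377414}{129178} - 448938} = \frac{-18268 + 120121}{- \frac{377414}{129178} - 448938} = \frac{101853}{\left(-377414\right) \frac{1}{129178} - 448938} = \frac{101853}{- \frac{188707}{64589} - 448938} = \frac{101853}{- \frac{28996645189}{64589}} = 101853 \left(- \frac{64589}{28996645189}\right) = - \frac{6578583417}{28996645189}$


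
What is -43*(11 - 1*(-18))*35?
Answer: -43645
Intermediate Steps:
-43*(11 - 1*(-18))*35 = -43*(11 + 18)*35 = -43*29*35 = -1247*35 = -43645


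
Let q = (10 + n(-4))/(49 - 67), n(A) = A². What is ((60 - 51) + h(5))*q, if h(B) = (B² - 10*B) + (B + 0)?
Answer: 143/9 ≈ 15.889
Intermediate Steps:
h(B) = B² - 9*B (h(B) = (B² - 10*B) + B = B² - 9*B)
q = -13/9 (q = (10 + (-4)²)/(49 - 67) = (10 + 16)/(-18) = 26*(-1/18) = -13/9 ≈ -1.4444)
((60 - 51) + h(5))*q = ((60 - 51) + 5*(-9 + 5))*(-13/9) = (9 + 5*(-4))*(-13/9) = (9 - 20)*(-13/9) = -11*(-13/9) = 143/9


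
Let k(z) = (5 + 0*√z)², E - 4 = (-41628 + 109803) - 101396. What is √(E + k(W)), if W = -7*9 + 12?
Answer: 6*I*√922 ≈ 182.19*I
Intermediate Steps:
W = -51 (W = -63 + 12 = -51)
E = -33217 (E = 4 + ((-41628 + 109803) - 101396) = 4 + (68175 - 101396) = 4 - 33221 = -33217)
k(z) = 25 (k(z) = (5 + 0)² = 5² = 25)
√(E + k(W)) = √(-33217 + 25) = √(-33192) = 6*I*√922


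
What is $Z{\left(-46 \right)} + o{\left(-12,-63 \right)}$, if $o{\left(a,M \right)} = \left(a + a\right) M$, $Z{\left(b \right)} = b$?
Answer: $1466$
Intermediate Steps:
$o{\left(a,M \right)} = 2 M a$ ($o{\left(a,M \right)} = 2 a M = 2 M a$)
$Z{\left(-46 \right)} + o{\left(-12,-63 \right)} = -46 + 2 \left(-63\right) \left(-12\right) = -46 + 1512 = 1466$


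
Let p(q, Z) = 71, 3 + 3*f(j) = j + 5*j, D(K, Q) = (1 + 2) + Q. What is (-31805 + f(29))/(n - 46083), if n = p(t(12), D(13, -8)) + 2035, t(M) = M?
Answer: 31748/43977 ≈ 0.72192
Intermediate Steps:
D(K, Q) = 3 + Q
f(j) = -1 + 2*j (f(j) = -1 + (j + 5*j)/3 = -1 + (6*j)/3 = -1 + 2*j)
n = 2106 (n = 71 + 2035 = 2106)
(-31805 + f(29))/(n - 46083) = (-31805 + (-1 + 2*29))/(2106 - 46083) = (-31805 + (-1 + 58))/(-43977) = (-31805 + 57)*(-1/43977) = -31748*(-1/43977) = 31748/43977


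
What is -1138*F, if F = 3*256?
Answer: -873984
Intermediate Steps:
F = 768
-1138*F = -1138*768 = -873984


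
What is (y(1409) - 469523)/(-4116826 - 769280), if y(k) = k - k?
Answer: 27619/287418 ≈ 0.096094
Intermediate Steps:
y(k) = 0
(y(1409) - 469523)/(-4116826 - 769280) = (0 - 469523)/(-4116826 - 769280) = -469523/(-4886106) = -469523*(-1/4886106) = 27619/287418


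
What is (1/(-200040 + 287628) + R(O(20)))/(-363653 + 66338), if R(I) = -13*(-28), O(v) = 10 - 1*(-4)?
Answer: -31882033/26041226220 ≈ -0.0012243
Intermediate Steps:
O(v) = 14 (O(v) = 10 + 4 = 14)
R(I) = 364
(1/(-200040 + 287628) + R(O(20)))/(-363653 + 66338) = (1/(-200040 + 287628) + 364)/(-363653 + 66338) = (1/87588 + 364)/(-297315) = (1/87588 + 364)*(-1/297315) = (31882033/87588)*(-1/297315) = -31882033/26041226220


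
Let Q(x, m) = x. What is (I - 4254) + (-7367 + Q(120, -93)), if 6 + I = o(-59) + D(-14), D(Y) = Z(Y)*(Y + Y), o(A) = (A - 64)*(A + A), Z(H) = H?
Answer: 3399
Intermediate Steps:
o(A) = 2*A*(-64 + A) (o(A) = (-64 + A)*(2*A) = 2*A*(-64 + A))
D(Y) = 2*Y² (D(Y) = Y*(Y + Y) = Y*(2*Y) = 2*Y²)
I = 14900 (I = -6 + (2*(-59)*(-64 - 59) + 2*(-14)²) = -6 + (2*(-59)*(-123) + 2*196) = -6 + (14514 + 392) = -6 + 14906 = 14900)
(I - 4254) + (-7367 + Q(120, -93)) = (14900 - 4254) + (-7367 + 120) = 10646 - 7247 = 3399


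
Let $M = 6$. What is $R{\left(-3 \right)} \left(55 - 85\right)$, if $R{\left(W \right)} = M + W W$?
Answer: $-450$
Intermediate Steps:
$R{\left(W \right)} = 6 + W^{2}$ ($R{\left(W \right)} = 6 + W W = 6 + W^{2}$)
$R{\left(-3 \right)} \left(55 - 85\right) = \left(6 + \left(-3\right)^{2}\right) \left(55 - 85\right) = \left(6 + 9\right) \left(-30\right) = 15 \left(-30\right) = -450$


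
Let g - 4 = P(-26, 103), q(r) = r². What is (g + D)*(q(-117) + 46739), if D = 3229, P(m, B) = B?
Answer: 201587808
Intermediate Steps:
g = 107 (g = 4 + 103 = 107)
(g + D)*(q(-117) + 46739) = (107 + 3229)*((-117)² + 46739) = 3336*(13689 + 46739) = 3336*60428 = 201587808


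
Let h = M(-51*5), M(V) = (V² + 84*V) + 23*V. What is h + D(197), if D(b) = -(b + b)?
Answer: 37346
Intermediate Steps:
D(b) = -2*b
M(V) = V² + 107*V
h = 37740 (h = (-51*5)*(107 - 51*5) = -255*(107 - 255) = -255*(-148) = 37740)
h + D(197) = 37740 - 2*197 = 37740 - 394 = 37346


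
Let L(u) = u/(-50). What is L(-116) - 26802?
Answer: -669992/25 ≈ -26800.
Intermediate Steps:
L(u) = -u/50 (L(u) = u*(-1/50) = -u/50)
L(-116) - 26802 = -1/50*(-116) - 26802 = 58/25 - 26802 = -669992/25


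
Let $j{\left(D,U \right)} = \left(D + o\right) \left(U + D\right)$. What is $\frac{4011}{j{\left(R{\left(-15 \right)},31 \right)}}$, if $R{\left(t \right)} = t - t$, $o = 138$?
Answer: $\frac{1337}{1426} \approx 0.93759$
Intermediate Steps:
$R{\left(t \right)} = 0$
$j{\left(D,U \right)} = \left(138 + D\right) \left(D + U\right)$ ($j{\left(D,U \right)} = \left(D + 138\right) \left(U + D\right) = \left(138 + D\right) \left(D + U\right)$)
$\frac{4011}{j{\left(R{\left(-15 \right)},31 \right)}} = \frac{4011}{0^{2} + 138 \cdot 0 + 138 \cdot 31 + 0 \cdot 31} = \frac{4011}{0 + 0 + 4278 + 0} = \frac{4011}{4278} = 4011 \cdot \frac{1}{4278} = \frac{1337}{1426}$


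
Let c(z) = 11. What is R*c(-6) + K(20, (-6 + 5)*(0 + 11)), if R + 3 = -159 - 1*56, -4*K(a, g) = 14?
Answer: -4803/2 ≈ -2401.5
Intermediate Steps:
K(a, g) = -7/2 (K(a, g) = -¼*14 = -7/2)
R = -218 (R = -3 + (-159 - 1*56) = -3 + (-159 - 56) = -3 - 215 = -218)
R*c(-6) + K(20, (-6 + 5)*(0 + 11)) = -218*11 - 7/2 = -2398 - 7/2 = -4803/2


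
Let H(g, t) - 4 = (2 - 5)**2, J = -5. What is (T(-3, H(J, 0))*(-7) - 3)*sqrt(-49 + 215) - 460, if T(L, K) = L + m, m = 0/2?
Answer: -460 + 18*sqrt(166) ≈ -228.09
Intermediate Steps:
H(g, t) = 13 (H(g, t) = 4 + (2 - 5)**2 = 4 + (-3)**2 = 4 + 9 = 13)
m = 0 (m = 0*(1/2) = 0)
T(L, K) = L (T(L, K) = L + 0 = L)
(T(-3, H(J, 0))*(-7) - 3)*sqrt(-49 + 215) - 460 = (-3*(-7) - 3)*sqrt(-49 + 215) - 460 = (21 - 3)*sqrt(166) - 460 = 18*sqrt(166) - 460 = -460 + 18*sqrt(166)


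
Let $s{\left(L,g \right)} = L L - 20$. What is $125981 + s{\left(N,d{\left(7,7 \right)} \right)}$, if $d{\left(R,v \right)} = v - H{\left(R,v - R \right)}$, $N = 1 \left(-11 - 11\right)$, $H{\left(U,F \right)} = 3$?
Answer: $126445$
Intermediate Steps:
$N = -22$ ($N = 1 \left(-22\right) = -22$)
$d{\left(R,v \right)} = -3 + v$ ($d{\left(R,v \right)} = v - 3 = -3 + v$)
$s{\left(L,g \right)} = -20 + L^{2}$ ($s{\left(L,g \right)} = L^{2} - 20 = -20 + L^{2}$)
$125981 + s{\left(N,d{\left(7,7 \right)} \right)} = 125981 - \left(20 - \left(-22\right)^{2}\right) = 125981 + \left(-20 + 484\right) = 125981 + 464 = 126445$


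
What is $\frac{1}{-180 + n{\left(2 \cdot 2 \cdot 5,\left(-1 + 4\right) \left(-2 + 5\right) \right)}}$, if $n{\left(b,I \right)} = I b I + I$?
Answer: $\frac{1}{1449} \approx 0.00069013$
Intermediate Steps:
$n{\left(b,I \right)} = I + b I^{2}$ ($n{\left(b,I \right)} = b I^{2} + I = I + b I^{2}$)
$\frac{1}{-180 + n{\left(2 \cdot 2 \cdot 5,\left(-1 + 4\right) \left(-2 + 5\right) \right)}} = \frac{1}{-180 + \left(-1 + 4\right) \left(-2 + 5\right) \left(1 + \left(-1 + 4\right) \left(-2 + 5\right) 2 \cdot 2 \cdot 5\right)} = \frac{1}{-180 + 3 \cdot 3 \left(1 + 3 \cdot 3 \cdot 4 \cdot 5\right)} = \frac{1}{-180 + 9 \left(1 + 9 \cdot 20\right)} = \frac{1}{-180 + 9 \left(1 + 180\right)} = \frac{1}{-180 + 9 \cdot 181} = \frac{1}{-180 + 1629} = \frac{1}{1449}$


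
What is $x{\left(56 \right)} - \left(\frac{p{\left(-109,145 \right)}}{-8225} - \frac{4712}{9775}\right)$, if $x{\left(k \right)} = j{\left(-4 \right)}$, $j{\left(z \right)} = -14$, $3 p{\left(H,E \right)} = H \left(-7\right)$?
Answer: $- \frac{18588839}{1378275} \approx -13.487$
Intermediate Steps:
$p{\left(H,E \right)} = - \frac{7 H}{3}$ ($p{\left(H,E \right)} = \frac{H \left(-7\right)}{3} = \frac{\left(-7\right) H}{3} = - \frac{7 H}{3}$)
$x{\left(k \right)} = -14$
$x{\left(56 \right)} - \left(\frac{p{\left(-109,145 \right)}}{-8225} - \frac{4712}{9775}\right) = -14 - \left(\frac{\left(- \frac{7}{3}\right) \left(-109\right)}{-8225} - \frac{4712}{9775}\right) = -14 - \left(\frac{763}{3} \left(- \frac{1}{8225}\right) - \frac{4712}{9775}\right) = -14 - \left(- \frac{109}{3525} - \frac{4712}{9775}\right) = -14 - - \frac{707011}{1378275} = -14 + \frac{707011}{1378275} = - \frac{18588839}{1378275}$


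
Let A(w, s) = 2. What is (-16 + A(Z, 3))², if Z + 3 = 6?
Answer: 196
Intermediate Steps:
Z = 3 (Z = -3 + 6 = 3)
(-16 + A(Z, 3))² = (-16 + 2)² = (-14)² = 196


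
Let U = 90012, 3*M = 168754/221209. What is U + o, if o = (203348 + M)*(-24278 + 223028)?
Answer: 8940284628152008/221209 ≈ 4.0416e+10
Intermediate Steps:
M = 168754/663627 (M = (168754/221209)/3 = (168754*(1/221209))/3 = (1/3)*(168754/221209) = 168754/663627 ≈ 0.25429)
o = 8940264716687500/221209 (o = (203348 + 168754/663627)*(-24278 + 223028) = (134947391950/663627)*198750 = 8940264716687500/221209 ≈ 4.0415e+10)
U + o = 90012 + 8940264716687500/221209 = 8940284628152008/221209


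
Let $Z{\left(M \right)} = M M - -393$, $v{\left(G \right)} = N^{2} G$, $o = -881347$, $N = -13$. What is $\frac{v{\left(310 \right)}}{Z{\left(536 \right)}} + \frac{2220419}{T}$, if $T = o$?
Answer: $- \frac{592616352361}{253553837083} \approx -2.3372$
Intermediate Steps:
$T = -881347$
$v{\left(G \right)} = 169 G$ ($v{\left(G \right)} = \left(-13\right)^{2} G = 169 G$)
$Z{\left(M \right)} = 393 + M^{2}$ ($Z{\left(M \right)} = M^{2} + \left(-458 + 851\right) = M^{2} + 393 = 393 + M^{2}$)
$\frac{v{\left(310 \right)}}{Z{\left(536 \right)}} + \frac{2220419}{T} = \frac{169 \cdot 310}{393 + 536^{2}} + \frac{2220419}{-881347} = \frac{52390}{393 + 287296} + 2220419 \left(- \frac{1}{881347}\right) = \frac{52390}{287689} - \frac{2220419}{881347} = - \frac{592616352361}{253553837083}$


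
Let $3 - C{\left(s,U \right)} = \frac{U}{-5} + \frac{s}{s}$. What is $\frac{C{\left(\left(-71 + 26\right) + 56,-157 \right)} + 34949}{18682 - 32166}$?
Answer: $- \frac{87299}{33710} \approx -2.5897$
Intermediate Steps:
$C{\left(s,U \right)} = 2 + \frac{U}{5}$ ($C{\left(s,U \right)} = 3 - \left(\frac{U}{-5} + \frac{s}{s}\right) = 3 - \left(U \left(- \frac{1}{5}\right) + 1\right) = 3 - \left(- \frac{U}{5} + 1\right) = 3 - \left(1 - \frac{U}{5}\right) = 3 + \left(-1 + \frac{U}{5}\right) = 2 + \frac{U}{5}$)
$\frac{C{\left(\left(-71 + 26\right) + 56,-157 \right)} + 34949}{18682 - 32166} = \frac{\left(2 + \frac{1}{5} \left(-157\right)\right) + 34949}{18682 - 32166} = \frac{\left(2 - \frac{157}{5}\right) + 34949}{-13484} = \left(- \frac{147}{5} + 34949\right) \left(- \frac{1}{13484}\right) = \frac{174598}{5} \left(- \frac{1}{13484}\right) = - \frac{87299}{33710}$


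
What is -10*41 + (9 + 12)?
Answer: -389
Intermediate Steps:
-10*41 + (9 + 12) = -410 + 21 = -389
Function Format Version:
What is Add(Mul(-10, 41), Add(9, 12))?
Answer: -389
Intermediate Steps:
Add(Mul(-10, 41), Add(9, 12)) = Add(-410, 21) = -389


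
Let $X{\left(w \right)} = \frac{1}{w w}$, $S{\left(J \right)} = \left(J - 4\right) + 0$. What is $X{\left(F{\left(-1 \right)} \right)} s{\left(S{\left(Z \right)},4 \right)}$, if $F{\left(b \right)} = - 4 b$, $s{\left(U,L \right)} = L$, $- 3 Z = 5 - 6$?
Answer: $\frac{1}{4} \approx 0.25$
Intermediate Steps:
$Z = \frac{1}{3}$ ($Z = - \frac{5 - 6}{3} = \left(- \frac{1}{3}\right) \left(-1\right) = \frac{1}{3} \approx 0.33333$)
$S{\left(J \right)} = -4 + J$ ($S{\left(J \right)} = \left(-4 + J\right) + 0 = -4 + J$)
$X{\left(w \right)} = \frac{1}{w^{2}}$
$X{\left(F{\left(-1 \right)} \right)} s{\left(S{\left(Z \right)},4 \right)} = \frac{1}{16} \cdot 4 = \frac{1}{4}$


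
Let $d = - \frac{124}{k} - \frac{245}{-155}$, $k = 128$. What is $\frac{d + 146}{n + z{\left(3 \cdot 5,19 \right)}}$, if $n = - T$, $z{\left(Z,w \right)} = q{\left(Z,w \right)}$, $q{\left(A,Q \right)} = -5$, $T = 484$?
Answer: $- \frac{145439}{485088} \approx -0.29982$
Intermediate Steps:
$d = \frac{607}{992}$ ($d = - \frac{124}{128} - \frac{245}{-155} = \left(-124\right) \frac{1}{128} - - \frac{49}{31} = - \frac{31}{32} + \frac{49}{31} = \frac{607}{992} \approx 0.6119$)
$z{\left(Z,w \right)} = -5$
$n = -484$ ($n = \left(-1\right) 484 = -484$)
$\frac{d + 146}{n + z{\left(3 \cdot 5,19 \right)}} = \frac{\frac{607}{992} + 146}{-484 - 5} = \frac{145439}{992 \left(-489\right)} = \frac{145439}{992} \left(- \frac{1}{489}\right) = - \frac{145439}{485088}$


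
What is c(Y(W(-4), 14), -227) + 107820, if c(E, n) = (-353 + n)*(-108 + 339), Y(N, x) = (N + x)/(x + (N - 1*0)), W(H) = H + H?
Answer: -26160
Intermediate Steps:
W(H) = 2*H
Y(N, x) = 1 (Y(N, x) = (N + x)/(x + (N + 0)) = (N + x)/(x + N) = (N + x)/(N + x) = 1)
c(E, n) = -81543 + 231*n (c(E, n) = (-353 + n)*231 = -81543 + 231*n)
c(Y(W(-4), 14), -227) + 107820 = (-81543 + 231*(-227)) + 107820 = (-81543 - 52437) + 107820 = -133980 + 107820 = -26160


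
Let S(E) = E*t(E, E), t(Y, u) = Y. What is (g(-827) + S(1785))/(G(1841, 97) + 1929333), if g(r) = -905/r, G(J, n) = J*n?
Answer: 263500898/174324157 ≈ 1.5116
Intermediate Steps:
S(E) = E² (S(E) = E*E = E²)
(g(-827) + S(1785))/(G(1841, 97) + 1929333) = (-905/(-827) + 1785²)/(1841*97 + 1929333) = (-905*(-1/827) + 3186225)/(178577 + 1929333) = (905/827 + 3186225)/2107910 = (2635008980/827)*(1/2107910) = 263500898/174324157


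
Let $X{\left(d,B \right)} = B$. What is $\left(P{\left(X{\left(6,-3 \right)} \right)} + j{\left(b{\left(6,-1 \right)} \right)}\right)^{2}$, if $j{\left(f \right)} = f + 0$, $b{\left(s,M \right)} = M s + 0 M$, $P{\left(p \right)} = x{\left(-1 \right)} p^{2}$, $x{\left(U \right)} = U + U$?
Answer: $576$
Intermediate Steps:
$x{\left(U \right)} = 2 U$
$P{\left(p \right)} = - 2 p^{2}$ ($P{\left(p \right)} = 2 \left(-1\right) p^{2} = - 2 p^{2}$)
$b{\left(s,M \right)} = M s$ ($b{\left(s,M \right)} = M s + 0 = M s$)
$j{\left(f \right)} = f$
$\left(P{\left(X{\left(6,-3 \right)} \right)} + j{\left(b{\left(6,-1 \right)} \right)}\right)^{2} = \left(- 2 \left(-3\right)^{2} - 6\right)^{2} = \left(\left(-2\right) 9 - 6\right)^{2} = \left(-18 - 6\right)^{2} = \left(-24\right)^{2} = 576$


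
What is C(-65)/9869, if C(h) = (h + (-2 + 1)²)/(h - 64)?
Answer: 64/1273101 ≈ 5.0271e-5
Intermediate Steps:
C(h) = (1 + h)/(-64 + h) (C(h) = (h + (-1)²)/(-64 + h) = (h + 1)/(-64 + h) = (1 + h)/(-64 + h))
C(-65)/9869 = ((1 - 65)/(-64 - 65))/9869 = (-64/(-129))*(1/9869) = -1/129*(-64)*(1/9869) = (64/129)*(1/9869) = 64/1273101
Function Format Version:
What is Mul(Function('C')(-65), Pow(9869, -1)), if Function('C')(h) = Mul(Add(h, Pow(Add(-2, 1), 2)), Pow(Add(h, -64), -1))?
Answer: Rational(64, 1273101) ≈ 5.0271e-5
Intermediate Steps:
Function('C')(h) = Mul(Pow(Add(-64, h), -1), Add(1, h)) (Function('C')(h) = Mul(Add(h, Pow(-1, 2)), Pow(Add(-64, h), -1)) = Mul(Add(h, 1), Pow(Add(-64, h), -1)) = Mul(Add(1, h), Pow(Add(-64, h), -1)) = Mul(Pow(Add(-64, h), -1), Add(1, h)))
Mul(Function('C')(-65), Pow(9869, -1)) = Mul(Mul(Pow(Add(-64, -65), -1), Add(1, -65)), Pow(9869, -1)) = Mul(Mul(Pow(-129, -1), -64), Rational(1, 9869)) = Mul(Mul(Rational(-1, 129), -64), Rational(1, 9869)) = Mul(Rational(64, 129), Rational(1, 9869)) = Rational(64, 1273101)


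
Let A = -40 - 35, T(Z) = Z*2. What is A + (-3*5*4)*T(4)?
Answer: -555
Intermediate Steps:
T(Z) = 2*Z
A = -75
A + (-3*5*4)*T(4) = -75 + (-3*5*4)*(2*4) = -75 - 15*4*8 = -75 - 60*8 = -75 - 480 = -555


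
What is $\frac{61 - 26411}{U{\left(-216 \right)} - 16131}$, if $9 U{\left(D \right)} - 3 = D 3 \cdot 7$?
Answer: $\frac{39525}{24952} \approx 1.584$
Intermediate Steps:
$U{\left(D \right)} = \frac{1}{3} + \frac{7 D}{3}$ ($U{\left(D \right)} = \frac{1}{3} + \frac{D 3 \cdot 7}{9} = \frac{1}{3} + \frac{3 D 7}{9} = \frac{1}{3} + \frac{21 D}{9} = \frac{1}{3} + \frac{7 D}{3}$)
$\frac{61 - 26411}{U{\left(-216 \right)} - 16131} = \frac{61 - 26411}{\left(\frac{1}{3} + \frac{7}{3} \left(-216\right)\right) - 16131} = \frac{61 - 26411}{\left(\frac{1}{3} - 504\right) - 16131} = \frac{61 - 26411}{- \frac{1511}{3} - 16131} = - \frac{26350}{- \frac{49904}{3}} = \left(-26350\right) \left(- \frac{3}{49904}\right) = \frac{39525}{24952}$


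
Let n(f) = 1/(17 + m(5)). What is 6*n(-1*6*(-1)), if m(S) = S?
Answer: 3/11 ≈ 0.27273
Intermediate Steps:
n(f) = 1/22 (n(f) = 1/(17 + 5) = 1/22)
6*n(-1*6*(-1)) = 6*(1/22) = 3/11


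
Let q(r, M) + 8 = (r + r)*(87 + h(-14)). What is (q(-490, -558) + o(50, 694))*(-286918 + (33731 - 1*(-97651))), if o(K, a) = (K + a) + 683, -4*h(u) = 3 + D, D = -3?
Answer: 13040293776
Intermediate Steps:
h(u) = 0 (h(u) = -(3 - 3)/4 = -¼*0 = 0)
q(r, M) = -8 + 174*r (q(r, M) = -8 + (r + r)*(87 + 0) = -8 + (2*r)*87 = -8 + 174*r)
o(K, a) = 683 + K + a
(q(-490, -558) + o(50, 694))*(-286918 + (33731 - 1*(-97651))) = ((-8 + 174*(-490)) + (683 + 50 + 694))*(-286918 + (33731 - 1*(-97651))) = ((-8 - 85260) + 1427)*(-286918 + (33731 + 97651)) = (-85268 + 1427)*(-286918 + 131382) = -83841*(-155536) = 13040293776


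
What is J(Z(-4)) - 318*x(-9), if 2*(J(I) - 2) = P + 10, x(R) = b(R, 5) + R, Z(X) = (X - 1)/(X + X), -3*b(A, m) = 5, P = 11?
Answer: 6809/2 ≈ 3404.5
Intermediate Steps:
b(A, m) = -5/3 (b(A, m) = -⅓*5 = -5/3)
Z(X) = (-1 + X)/(2*X) (Z(X) = (-1 + X)/((2*X)) = (-1 + X)*(1/(2*X)) = (-1 + X)/(2*X))
x(R) = -5/3 + R
J(I) = 25/2 (J(I) = 2 + (11 + 10)/2 = 2 + (½)*21 = 2 + 21/2 = 25/2)
J(Z(-4)) - 318*x(-9) = 25/2 - 318*(-5/3 - 9) = 25/2 - 318*(-32/3) = 25/2 + 3392 = 6809/2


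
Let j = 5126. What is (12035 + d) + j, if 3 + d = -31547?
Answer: -14389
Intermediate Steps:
d = -31550 (d = -3 - 31547 = -31550)
(12035 + d) + j = (12035 - 31550) + 5126 = -19515 + 5126 = -14389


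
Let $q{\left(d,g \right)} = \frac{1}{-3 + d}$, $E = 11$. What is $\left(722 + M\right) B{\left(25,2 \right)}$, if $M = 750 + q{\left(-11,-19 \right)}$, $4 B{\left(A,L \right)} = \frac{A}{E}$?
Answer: $\frac{515175}{616} \approx 836.32$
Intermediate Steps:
$B{\left(A,L \right)} = \frac{A}{44}$ ($B{\left(A,L \right)} = \frac{A \frac{1}{11}}{4} = \frac{\frac{1}{11} A}{4} = \frac{A}{44}$)
$M = \frac{10499}{14}$ ($M = 750 + \frac{1}{-3 - 11} = 750 + \frac{1}{-14} = 750 - \frac{1}{14} = \frac{10499}{14} \approx 749.93$)
$\left(722 + M\right) B{\left(25,2 \right)} = \left(722 + \frac{10499}{14}\right) \frac{1}{44} \cdot 25 = \frac{20607}{14} \cdot \frac{25}{44} = \frac{515175}{616}$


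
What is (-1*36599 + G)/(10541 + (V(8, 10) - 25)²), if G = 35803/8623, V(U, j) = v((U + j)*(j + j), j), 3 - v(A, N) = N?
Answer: -315557374/99724995 ≈ -3.1643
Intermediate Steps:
v(A, N) = 3 - N
V(U, j) = 3 - j
G = 35803/8623 (G = 35803*(1/8623) = 35803/8623 ≈ 4.1520)
(-1*36599 + G)/(10541 + (V(8, 10) - 25)²) = (-1*36599 + 35803/8623)/(10541 + ((3 - 1*10) - 25)²) = (-36599 + 35803/8623)/(10541 + ((3 - 10) - 25)²) = -315557374/(8623*(10541 + (-7 - 25)²)) = -315557374/(8623*(10541 + (-32)²)) = -315557374/(8623*(10541 + 1024)) = -315557374/8623/11565 = -315557374/8623*1/11565 = -315557374/99724995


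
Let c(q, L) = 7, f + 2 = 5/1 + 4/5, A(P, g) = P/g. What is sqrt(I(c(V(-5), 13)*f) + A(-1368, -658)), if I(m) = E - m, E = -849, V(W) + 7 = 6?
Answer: I*sqrt(2363769590)/1645 ≈ 29.555*I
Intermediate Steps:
V(W) = -1 (V(W) = -7 + 6 = -1)
f = 19/5 (f = -2 + (5/1 + 4/5) = -2 + (5*1 + 4*(1/5)) = -2 + (5 + 4/5) = -2 + 29/5 = 19/5 ≈ 3.8000)
I(m) = -849 - m
sqrt(I(c(V(-5), 13)*f) + A(-1368, -658)) = sqrt((-849 - 7*19/5) - 1368/(-658)) = sqrt((-849 - 1*133/5) - 1368*(-1/658)) = sqrt((-849 - 133/5) + 684/329) = sqrt(-4378/5 + 684/329) = sqrt(-1436942/1645) = I*sqrt(2363769590)/1645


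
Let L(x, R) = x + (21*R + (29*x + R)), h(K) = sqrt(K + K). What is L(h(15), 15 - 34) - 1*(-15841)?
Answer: 15423 + 30*sqrt(30) ≈ 15587.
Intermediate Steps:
h(K) = sqrt(2)*sqrt(K) (h(K) = sqrt(2*K) = sqrt(2)*sqrt(K))
L(x, R) = 22*R + 30*x (L(x, R) = x + (21*R + (R + 29*x)) = x + (22*R + 29*x) = 22*R + 30*x)
L(h(15), 15 - 34) - 1*(-15841) = (22*(15 - 34) + 30*(sqrt(2)*sqrt(15))) - 1*(-15841) = (22*(-19) + 30*sqrt(30)) + 15841 = (-418 + 30*sqrt(30)) + 15841 = 15423 + 30*sqrt(30)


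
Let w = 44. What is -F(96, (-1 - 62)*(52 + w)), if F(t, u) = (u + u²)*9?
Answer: -329150304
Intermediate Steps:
F(t, u) = 9*u + 9*u²
-F(96, (-1 - 62)*(52 + w)) = -9*(-1 - 62)*(52 + 44)*(1 + (-1 - 62)*(52 + 44)) = -9*(-63*96)*(1 - 63*96) = -9*(-6048)*(1 - 6048) = -9*(-6048)*(-6047) = -1*329150304 = -329150304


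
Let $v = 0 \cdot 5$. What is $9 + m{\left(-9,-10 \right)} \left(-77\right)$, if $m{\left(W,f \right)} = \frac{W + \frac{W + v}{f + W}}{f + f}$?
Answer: $- \frac{4527}{190} \approx -23.826$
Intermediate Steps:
$v = 0$
$m{\left(W,f \right)} = \frac{W + \frac{W}{W + f}}{2 f}$ ($m{\left(W,f \right)} = \frac{W + \frac{W + 0}{f + W}}{f + f} = \frac{W + \frac{W}{W + f}}{2 f}$)
$9 + m{\left(-9,-10 \right)} \left(-77\right) = 9 + \frac{1}{2} \left(-9\right) \frac{1}{-10} \frac{1}{-9 - 10} \left(1 - 9 - 10\right) \left(-77\right) = 9 + \frac{1}{2} \left(-9\right) \left(- \frac{1}{10}\right) \frac{1}{-19} \left(-18\right) \left(-77\right) = 9 + \frac{1}{2} \left(-9\right) \left(- \frac{1}{10}\right) \left(- \frac{1}{19}\right) \left(-18\right) \left(-77\right) = 9 + \frac{81}{190} \left(-77\right) = 9 - \frac{6237}{190} = - \frac{4527}{190}$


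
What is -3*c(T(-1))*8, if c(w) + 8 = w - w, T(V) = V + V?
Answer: 192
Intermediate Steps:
T(V) = 2*V
c(w) = -8 (c(w) = -8 + (w - w) = -8 + 0 = -8)
-3*c(T(-1))*8 = -3*(-8)*8 = 24*8 = 192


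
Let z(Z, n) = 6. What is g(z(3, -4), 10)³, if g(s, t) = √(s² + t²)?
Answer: 272*√34 ≈ 1586.0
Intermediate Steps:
g(z(3, -4), 10)³ = (√(6² + 10²))³ = (√(36 + 100))³ = (√136)³ = (2*√34)³ = 272*√34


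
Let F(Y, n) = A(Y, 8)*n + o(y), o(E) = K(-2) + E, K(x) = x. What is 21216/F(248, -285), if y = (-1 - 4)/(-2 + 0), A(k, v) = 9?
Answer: -42432/5129 ≈ -8.2729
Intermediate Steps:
y = 5/2 (y = -5/(-2) = -5*(-1/2) = 5/2 ≈ 2.5000)
o(E) = -2 + E
F(Y, n) = 1/2 + 9*n (F(Y, n) = 9*n + (-2 + 5/2) = 9*n + 1/2 = 1/2 + 9*n)
21216/F(248, -285) = 21216/(1/2 + 9*(-285)) = 21216/(1/2 - 2565) = 21216/(-5129/2) = 21216*(-2/5129) = -42432/5129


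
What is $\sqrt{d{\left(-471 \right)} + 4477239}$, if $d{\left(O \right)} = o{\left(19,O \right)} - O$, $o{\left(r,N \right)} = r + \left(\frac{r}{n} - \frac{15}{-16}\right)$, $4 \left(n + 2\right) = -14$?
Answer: $\frac{9 \sqrt{107023191}}{44} \approx 2116.1$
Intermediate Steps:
$n = - \frac{11}{2}$ ($n = -2 + \frac{1}{4} \left(-14\right) = -2 - \frac{7}{2} = - \frac{11}{2} \approx -5.5$)
$o{\left(r,N \right)} = \frac{15}{16} + \frac{9 r}{11}$ ($o{\left(r,N \right)} = r + \left(\frac{r}{- \frac{11}{2}} - \frac{15}{-16}\right) = r + \left(r \left(- \frac{2}{11}\right) - - \frac{15}{16}\right) = r - \left(- \frac{15}{16} + \frac{2 r}{11}\right) = \frac{15}{16} + \frac{9 r}{11}$)
$d{\left(O \right)} = \frac{2901}{176} - O$ ($d{\left(O \right)} = \left(\frac{15}{16} + \frac{9}{11} \cdot 19\right) - O = \left(\frac{15}{16} + \frac{171}{11}\right) - O = \frac{2901}{176} - O$)
$\sqrt{d{\left(-471 \right)} + 4477239} = \sqrt{\left(\frac{2901}{176} - -471\right) + 4477239} = \sqrt{\left(\frac{2901}{176} + 471\right) + 4477239} = \sqrt{\frac{85797}{176} + 4477239} = \sqrt{\frac{788079861}{176}} = \frac{9 \sqrt{107023191}}{44}$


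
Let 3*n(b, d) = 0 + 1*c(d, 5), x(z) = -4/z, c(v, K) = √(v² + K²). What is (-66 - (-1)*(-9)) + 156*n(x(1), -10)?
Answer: -75 + 260*√5 ≈ 506.38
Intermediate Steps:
c(v, K) = √(K² + v²)
n(b, d) = √(25 + d²)/3 (n(b, d) = (0 + 1*√(5² + d²))/3 = (0 + 1*√(25 + d²))/3 = (0 + √(25 + d²))/3 = √(25 + d²)/3)
(-66 - (-1)*(-9)) + 156*n(x(1), -10) = (-66 - (-1)*(-9)) + 156*(√(25 + (-10)²)/3) = (-66 - 1*9) + 156*(√(25 + 100)/3) = (-66 - 9) + 156*(√125/3) = -75 + 156*((5*√5)/3) = -75 + 156*(5*√5/3) = -75 + 260*√5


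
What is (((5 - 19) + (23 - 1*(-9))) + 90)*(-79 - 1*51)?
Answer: -14040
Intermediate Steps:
(((5 - 19) + (23 - 1*(-9))) + 90)*(-79 - 1*51) = ((-14 + (23 + 9)) + 90)*(-79 - 51) = ((-14 + 32) + 90)*(-130) = (18 + 90)*(-130) = 108*(-130) = -14040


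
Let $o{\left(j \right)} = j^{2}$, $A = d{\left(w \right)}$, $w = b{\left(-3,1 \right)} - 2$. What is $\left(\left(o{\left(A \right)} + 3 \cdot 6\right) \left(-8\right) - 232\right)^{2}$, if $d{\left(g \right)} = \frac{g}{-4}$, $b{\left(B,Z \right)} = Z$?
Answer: $\frac{567009}{4} \approx 1.4175 \cdot 10^{5}$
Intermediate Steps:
$w = -1$ ($w = 1 - 2 = -1$)
$d{\left(g \right)} = - \frac{g}{4}$ ($d{\left(g \right)} = g \left(- \frac{1}{4}\right) = - \frac{g}{4}$)
$A = \frac{1}{4}$ ($A = \left(- \frac{1}{4}\right) \left(-1\right) = \frac{1}{4} \approx 0.25$)
$\left(\left(o{\left(A \right)} + 3 \cdot 6\right) \left(-8\right) - 232\right)^{2} = \left(\left(\left(\frac{1}{4}\right)^{2} + 3 \cdot 6\right) \left(-8\right) - 232\right)^{2} = \left(\left(\frac{1}{16} + 18\right) \left(-8\right) - 232\right)^{2} = \left(\frac{289}{16} \left(-8\right) - 232\right)^{2} = \left(- \frac{289}{2} - 232\right)^{2} = \left(- \frac{753}{2}\right)^{2} = \frac{567009}{4}$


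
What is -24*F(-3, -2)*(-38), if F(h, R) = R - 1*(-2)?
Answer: 0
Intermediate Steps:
F(h, R) = 2 + R (F(h, R) = R + 2 = 2 + R)
-24*F(-3, -2)*(-38) = -24*(2 - 2)*(-38) = -24*0*(-38) = 0*(-38) = 0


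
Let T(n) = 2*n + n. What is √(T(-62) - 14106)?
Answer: 6*I*√397 ≈ 119.55*I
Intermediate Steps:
T(n) = 3*n
√(T(-62) - 14106) = √(3*(-62) - 14106) = √(-186 - 14106) = √(-14292) = 6*I*√397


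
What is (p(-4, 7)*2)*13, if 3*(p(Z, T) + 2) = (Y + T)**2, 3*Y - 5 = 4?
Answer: 2444/3 ≈ 814.67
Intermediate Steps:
Y = 3 (Y = 5/3 + (1/3)*4 = 5/3 + 4/3 = 3)
p(Z, T) = -2 + (3 + T)**2/3
(p(-4, 7)*2)*13 = ((-2 + (3 + 7)**2/3)*2)*13 = ((-2 + (1/3)*10**2)*2)*13 = ((-2 + (1/3)*100)*2)*13 = ((-2 + 100/3)*2)*13 = ((94/3)*2)*13 = (188/3)*13 = 2444/3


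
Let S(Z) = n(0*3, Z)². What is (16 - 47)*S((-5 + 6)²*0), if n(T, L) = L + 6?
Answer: -1116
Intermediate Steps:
n(T, L) = 6 + L
S(Z) = (6 + Z)²
(16 - 47)*S((-5 + 6)²*0) = (16 - 47)*(6 + (-5 + 6)²*0)² = -31*(6 + 1²*0)² = -31*(6 + 1*0)² = -31*(6 + 0)² = -31*6² = -31*36 = -1116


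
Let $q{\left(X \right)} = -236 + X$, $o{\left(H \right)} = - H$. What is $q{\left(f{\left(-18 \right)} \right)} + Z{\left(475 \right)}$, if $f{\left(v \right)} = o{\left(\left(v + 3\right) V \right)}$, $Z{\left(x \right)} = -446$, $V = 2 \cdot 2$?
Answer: $-622$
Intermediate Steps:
$V = 4$
$f{\left(v \right)} = -12 - 4 v$ ($f{\left(v \right)} = - \left(v + 3\right) 4 = - \left(3 + v\right) 4 = - (12 + 4 v) = -12 - 4 v$)
$q{\left(f{\left(-18 \right)} \right)} + Z{\left(475 \right)} = \left(-236 - -60\right) - 446 = \left(-236 + \left(-12 + 72\right)\right) - 446 = \left(-236 + 60\right) - 446 = -176 - 446 = -622$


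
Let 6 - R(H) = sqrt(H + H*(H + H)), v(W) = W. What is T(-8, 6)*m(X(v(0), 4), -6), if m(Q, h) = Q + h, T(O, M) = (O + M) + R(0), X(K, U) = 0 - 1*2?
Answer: -32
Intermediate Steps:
R(H) = 6 - sqrt(H + 2*H**2) (R(H) = 6 - sqrt(H + H*(H + H)) = 6 - sqrt(H + H*(2*H)) = 6 - sqrt(H + 2*H**2))
X(K, U) = -2 (X(K, U) = 0 - 2 = -2)
T(O, M) = 6 + M + O (T(O, M) = (O + M) + (6 - sqrt(0*(1 + 2*0))) = (M + O) + (6 - sqrt(0*(1 + 0))) = (M + O) + (6 - sqrt(0*1)) = (M + O) + (6 - sqrt(0)) = (M + O) + (6 - 1*0) = (M + O) + (6 + 0) = (M + O) + 6 = 6 + M + O)
T(-8, 6)*m(X(v(0), 4), -6) = (6 + 6 - 8)*(-2 - 6) = 4*(-8) = -32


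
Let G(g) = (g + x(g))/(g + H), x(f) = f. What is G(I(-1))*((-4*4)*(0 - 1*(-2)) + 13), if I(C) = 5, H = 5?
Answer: -19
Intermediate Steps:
G(g) = 2*g/(5 + g) (G(g) = (g + g)/(g + 5) = (2*g)/(5 + g) = 2*g/(5 + g))
G(I(-1))*((-4*4)*(0 - 1*(-2)) + 13) = (2*5/(5 + 5))*((-4*4)*(0 - 1*(-2)) + 13) = (2*5/10)*(-16*(0 + 2) + 13) = (2*5*(⅒))*(-16*2 + 13) = 1*(-32 + 13) = 1*(-19) = -19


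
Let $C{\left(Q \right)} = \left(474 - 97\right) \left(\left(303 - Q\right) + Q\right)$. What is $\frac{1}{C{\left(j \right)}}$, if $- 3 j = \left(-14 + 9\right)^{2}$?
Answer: $\frac{1}{114231} \approx 8.7542 \cdot 10^{-6}$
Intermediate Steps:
$j = - \frac{25}{3}$ ($j = - \frac{\left(-14 + 9\right)^{2}}{3} = - \frac{\left(-5\right)^{2}}{3} = \left(- \frac{1}{3}\right) 25 = - \frac{25}{3} \approx -8.3333$)
$C{\left(Q \right)} = 114231$ ($C{\left(Q \right)} = 377 \cdot 303 = 114231$)
$\frac{1}{C{\left(j \right)}} = \frac{1}{114231}$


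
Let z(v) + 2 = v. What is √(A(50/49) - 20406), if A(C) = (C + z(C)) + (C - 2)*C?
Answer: 2*I*√12249277/49 ≈ 142.85*I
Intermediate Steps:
z(v) = -2 + v
A(C) = -2 + 2*C + C*(-2 + C) (A(C) = (C + (-2 + C)) + (C - 2)*C = (-2 + 2*C) + (-2 + C)*C = (-2 + 2*C) + C*(-2 + C) = -2 + 2*C + C*(-2 + C))
√(A(50/49) - 20406) = √((-2 + (50/49)²) - 20406) = √((-2 + 2500/2401) - 20406) = √(-2302/2401 - 20406) = √(-48997108/2401) = 2*I*√12249277/49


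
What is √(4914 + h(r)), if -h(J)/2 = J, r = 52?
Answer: √4810 ≈ 69.354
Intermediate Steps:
h(J) = -2*J
√(4914 + h(r)) = √(4914 - 2*52) = √(4914 - 104) = √4810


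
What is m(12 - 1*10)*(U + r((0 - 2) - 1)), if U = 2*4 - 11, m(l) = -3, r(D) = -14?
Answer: 51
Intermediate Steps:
U = -3 (U = 8 - 11 = -3)
m(12 - 1*10)*(U + r((0 - 2) - 1)) = -3*(-3 - 14) = -3*(-17) = 51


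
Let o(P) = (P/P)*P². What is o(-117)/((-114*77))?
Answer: -4563/2926 ≈ -1.5595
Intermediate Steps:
o(P) = P² (o(P) = 1*P² = P²)
o(-117)/((-114*77)) = (-117)²/((-114*77)) = 13689/(-8778) = 13689*(-1/8778) = -4563/2926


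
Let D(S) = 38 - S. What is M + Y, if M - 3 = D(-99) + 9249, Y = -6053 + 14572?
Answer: 17908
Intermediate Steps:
Y = 8519
M = 9389 (M = 3 + ((38 - 1*(-99)) + 9249) = 3 + ((38 + 99) + 9249) = 3 + (137 + 9249) = 3 + 9386 = 9389)
M + Y = 9389 + 8519 = 17908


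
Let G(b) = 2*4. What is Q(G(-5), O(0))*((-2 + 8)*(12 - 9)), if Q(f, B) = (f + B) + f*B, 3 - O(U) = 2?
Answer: 306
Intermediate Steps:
O(U) = 1 (O(U) = 3 - 1*2 = 3 - 2 = 1)
G(b) = 8
Q(f, B) = B + f + B*f (Q(f, B) = (B + f) + B*f = B + f + B*f)
Q(G(-5), O(0))*((-2 + 8)*(12 - 9)) = (1 + 8 + 1*8)*((-2 + 8)*(12 - 9)) = (1 + 8 + 8)*(6*3) = 17*18 = 306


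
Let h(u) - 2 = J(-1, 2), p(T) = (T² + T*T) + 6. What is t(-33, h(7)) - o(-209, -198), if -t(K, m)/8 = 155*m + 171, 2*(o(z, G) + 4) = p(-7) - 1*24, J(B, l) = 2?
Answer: -6364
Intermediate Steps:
p(T) = 6 + 2*T² (p(T) = (T² + T²) + 6 = 2*T² + 6 = 6 + 2*T²)
h(u) = 4 (h(u) = 2 + 2 = 4)
o(z, G) = 36 (o(z, G) = -4 + ((6 + 2*(-7)²) - 1*24)/2 = -4 + ((6 + 2*49) - 24)/2 = -4 + ((6 + 98) - 24)/2 = -4 + (104 - 24)/2 = -4 + (½)*80 = -4 + 40 = 36)
t(K, m) = -1368 - 1240*m (t(K, m) = -8*(155*m + 171) = -8*(171 + 155*m) = -1368 - 1240*m)
t(-33, h(7)) - o(-209, -198) = (-1368 - 1240*4) - 1*36 = (-1368 - 4960) - 36 = -6328 - 36 = -6364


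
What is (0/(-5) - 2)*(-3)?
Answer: 6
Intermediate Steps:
(0/(-5) - 2)*(-3) = (0*(-⅕) - 2)*(-3) = (0 - 2)*(-3) = -2*(-3) = 6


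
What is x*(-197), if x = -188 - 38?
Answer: 44522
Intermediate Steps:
x = -226
x*(-197) = -226*(-197) = 44522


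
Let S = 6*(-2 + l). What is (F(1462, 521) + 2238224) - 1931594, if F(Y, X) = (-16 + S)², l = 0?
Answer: 307414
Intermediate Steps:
S = -12 (S = 6*(-2 + 0) = 6*(-2) = -12)
F(Y, X) = 784 (F(Y, X) = (-16 - 12)² = (-28)² = 784)
(F(1462, 521) + 2238224) - 1931594 = (784 + 2238224) - 1931594 = 2239008 - 1931594 = 307414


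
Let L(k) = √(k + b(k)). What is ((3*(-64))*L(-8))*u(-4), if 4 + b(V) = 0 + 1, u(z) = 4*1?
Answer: -768*I*√11 ≈ -2547.2*I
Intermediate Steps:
u(z) = 4
b(V) = -3 (b(V) = -4 + (0 + 1) = -4 + 1 = -3)
L(k) = √(-3 + k) (L(k) = √(k - 3) = √(-3 + k))
((3*(-64))*L(-8))*u(-4) = ((3*(-64))*√(-3 - 8))*4 = -192*I*√11*4 = -768*I*√11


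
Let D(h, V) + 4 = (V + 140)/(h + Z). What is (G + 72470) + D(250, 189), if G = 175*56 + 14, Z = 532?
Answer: 64343289/782 ≈ 82280.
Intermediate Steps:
G = 9814 (G = 9800 + 14 = 9814)
D(h, V) = -4 + (140 + V)/(532 + h) (D(h, V) = -4 + (V + 140)/(h + 532) = -4 + (140 + V)/(532 + h))
(G + 72470) + D(250, 189) = (9814 + 72470) + (-1988 + 189 - 4*250)/(532 + 250) = 82284 + (-1988 + 189 - 1000)/782 = 82284 + (1/782)*(-2799) = 82284 - 2799/782 = 64343289/782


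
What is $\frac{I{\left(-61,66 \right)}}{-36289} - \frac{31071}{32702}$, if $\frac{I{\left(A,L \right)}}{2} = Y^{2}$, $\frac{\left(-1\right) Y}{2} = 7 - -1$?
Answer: $- \frac{1144278943}{1186722878} \approx -0.96423$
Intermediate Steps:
$Y = -16$ ($Y = - 2 \left(7 - -1\right) = - 2 \left(7 + 1\right) = \left(-2\right) 8 = -16$)
$I{\left(A,L \right)} = 512$ ($I{\left(A,L \right)} = 2 \left(-16\right)^{2} = 2 \cdot 256 = 512$)
$\frac{I{\left(-61,66 \right)}}{-36289} - \frac{31071}{32702} = \frac{512}{-36289} - \frac{31071}{32702} = 512 \left(- \frac{1}{36289}\right) - \frac{31071}{32702} = - \frac{512}{36289} - \frac{31071}{32702} = - \frac{1144278943}{1186722878}$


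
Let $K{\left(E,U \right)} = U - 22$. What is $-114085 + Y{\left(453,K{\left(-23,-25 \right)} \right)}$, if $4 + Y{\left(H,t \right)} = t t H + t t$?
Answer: $888797$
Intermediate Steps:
$K{\left(E,U \right)} = -22 + U$
$Y{\left(H,t \right)} = -4 + t^{2} + H t^{2}$ ($Y{\left(H,t \right)} = -4 + \left(t t H + t t\right) = -4 + \left(t^{2} H + t^{2}\right) = -4 + \left(H t^{2} + t^{2}\right) = -4 + \left(t^{2} + H t^{2}\right) = -4 + t^{2} + H t^{2}$)
$-114085 + Y{\left(453,K{\left(-23,-25 \right)} \right)} = -114085 + \left(-4 + \left(-22 - 25\right)^{2} + 453 \left(-22 - 25\right)^{2}\right) = -114085 + \left(-4 + \left(-47\right)^{2} + 453 \left(-47\right)^{2}\right) = -114085 + \left(-4 + 2209 + 453 \cdot 2209\right) = -114085 + \left(-4 + 2209 + 1000677\right) = -114085 + 1002882 = 888797$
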